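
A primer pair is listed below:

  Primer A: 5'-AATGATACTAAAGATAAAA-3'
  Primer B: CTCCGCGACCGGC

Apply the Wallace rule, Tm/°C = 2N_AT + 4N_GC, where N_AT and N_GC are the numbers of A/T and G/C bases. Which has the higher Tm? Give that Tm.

Primer A: A+T=16, G+C=3 → Tm = 2(16)+4(3) = 44°C
Primer B: A+T=2, G+C=11 → Tm = 2(2)+4(11) = 48°C
44°C vs 48°C → primer B is higher.

Primer B, 48°C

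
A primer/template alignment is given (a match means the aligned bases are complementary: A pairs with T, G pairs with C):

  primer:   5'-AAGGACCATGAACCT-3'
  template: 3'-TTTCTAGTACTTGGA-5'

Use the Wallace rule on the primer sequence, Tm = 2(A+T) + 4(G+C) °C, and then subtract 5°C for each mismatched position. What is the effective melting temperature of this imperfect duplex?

Primer base counts: A=6, T=2, G=3, C=4 → A+T=8, G+C=7
Perfect-match Tm = 2(8) + 4(7) = 16 + 28 = 44°C
Mismatches (positions where the bases are not complementary): 2 (at positions 3, 6)
Effective Tm = 44 − 2×5 = 44 − 10 = 34°C

34°C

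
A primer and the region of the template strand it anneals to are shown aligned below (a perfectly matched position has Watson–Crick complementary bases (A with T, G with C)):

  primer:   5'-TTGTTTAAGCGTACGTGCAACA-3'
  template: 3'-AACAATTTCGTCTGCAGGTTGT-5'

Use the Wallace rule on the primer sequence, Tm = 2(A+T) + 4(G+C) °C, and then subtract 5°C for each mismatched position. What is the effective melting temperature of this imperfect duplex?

Primer base counts: A=6, T=7, G=5, C=4 → A+T=13, G+C=9
Perfect-match Tm = 2(13) + 4(9) = 26 + 36 = 62°C
Mismatches (positions where the bases are not complementary): 4 (at positions 6, 11, 12, 17)
Effective Tm = 62 − 4×5 = 62 − 20 = 42°C

42°C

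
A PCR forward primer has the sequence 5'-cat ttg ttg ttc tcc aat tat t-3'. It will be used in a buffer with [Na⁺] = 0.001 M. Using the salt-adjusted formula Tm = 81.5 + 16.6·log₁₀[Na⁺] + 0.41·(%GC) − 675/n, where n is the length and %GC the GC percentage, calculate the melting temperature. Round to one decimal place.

12.2°C

Length n = 22. Scanning the sequence gives A=4, G=2, C=4, T=12.
G+C = 6, so %GC = 6/22 × 100 = 27.273%
Salt term: 16.6 × (-3) = -49.8
GC term: 0.41 × 27.273 = 11.182; length term: −675/22 = −30.682
Tm = 81.5 + (-49.8) + 11.182 − 30.682 = 12.2 → 12.2°C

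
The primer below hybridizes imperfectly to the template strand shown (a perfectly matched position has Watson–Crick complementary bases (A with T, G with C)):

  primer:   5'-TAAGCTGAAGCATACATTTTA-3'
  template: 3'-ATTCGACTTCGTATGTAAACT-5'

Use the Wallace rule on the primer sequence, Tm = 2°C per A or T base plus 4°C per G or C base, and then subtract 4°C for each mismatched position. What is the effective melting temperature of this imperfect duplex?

50°C

Primer base counts: A=8, T=7, G=3, C=3 → A+T=15, G+C=6
Perfect-match Tm = 2(15) + 4(6) = 30 + 24 = 54°C
Mismatches (positions where the bases are not complementary): 1 (at position 20)
Effective Tm = 54 − 1×4 = 54 − 4 = 50°C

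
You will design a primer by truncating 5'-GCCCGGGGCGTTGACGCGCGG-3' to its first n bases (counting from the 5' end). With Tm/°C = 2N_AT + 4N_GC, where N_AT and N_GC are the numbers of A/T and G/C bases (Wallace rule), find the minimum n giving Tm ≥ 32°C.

First 7 bases: GCCCGGG → Tm = 28°C (< 32°C)
First 8 bases: GCCCGGGG → Tm = 32°C (≥ 32°C)
Since every base adds ≥2°C, Tm only increases with n, so the threshold is first crossed at n = 8.

n = 8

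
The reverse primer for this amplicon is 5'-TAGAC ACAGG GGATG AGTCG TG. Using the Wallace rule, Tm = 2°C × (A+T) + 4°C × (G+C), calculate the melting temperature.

Base counts: T=4, C=3, A=6, G=9
A+T = 10, G+C = 12
Tm = 2×10 + 4×12 = 68°C

68°C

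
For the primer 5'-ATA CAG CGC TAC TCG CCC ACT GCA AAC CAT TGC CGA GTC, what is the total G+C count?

22

Scanning the sequence gives G=7, C=15, T=7, A=10.
Total G or C: 7 + 15 = 22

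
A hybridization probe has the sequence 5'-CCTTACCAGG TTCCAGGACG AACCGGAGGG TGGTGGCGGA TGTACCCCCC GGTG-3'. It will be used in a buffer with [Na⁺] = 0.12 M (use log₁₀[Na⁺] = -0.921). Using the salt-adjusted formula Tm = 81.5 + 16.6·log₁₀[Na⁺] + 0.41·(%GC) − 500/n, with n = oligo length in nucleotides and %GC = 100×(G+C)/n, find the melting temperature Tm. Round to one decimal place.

84.3°C

Length n = 54. Scanning the sequence gives C=16, T=9, G=20, A=9.
G+C = 36, so %GC = 36/54 × 100 = 66.667%
Salt term: 16.6 × (-0.921) = -15.289
GC term: 0.41 × 66.667 = 27.333; length term: −500/54 = −9.259
Tm = 81.5 + (-15.289) + 27.333 − 9.259 = 84.285 → 84.3°C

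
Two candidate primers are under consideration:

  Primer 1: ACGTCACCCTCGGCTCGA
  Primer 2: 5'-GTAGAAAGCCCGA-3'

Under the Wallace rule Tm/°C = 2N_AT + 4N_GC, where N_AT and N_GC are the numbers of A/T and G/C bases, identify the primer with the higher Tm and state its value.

Primer 1, 60°C

Primer 1: A+T=6, G+C=12 → Tm = 2(6)+4(12) = 60°C
Primer 2: A+T=6, G+C=7 → Tm = 2(6)+4(7) = 40°C
60°C vs 40°C → primer 1 is higher.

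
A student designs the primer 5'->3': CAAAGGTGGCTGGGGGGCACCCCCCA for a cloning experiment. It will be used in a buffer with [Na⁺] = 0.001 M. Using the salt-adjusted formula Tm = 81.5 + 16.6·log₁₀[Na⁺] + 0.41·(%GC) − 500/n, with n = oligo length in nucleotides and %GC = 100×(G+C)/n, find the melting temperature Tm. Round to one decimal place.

Length n = 26. Scanning the sequence gives A=5, C=9, T=2, G=10.
G+C = 19, so %GC = 19/26 × 100 = 73.077%
Salt term: 16.6 × (-3) = -49.8
GC term: 0.41 × 73.077 = 29.962; length term: −500/26 = −19.231
Tm = 81.5 + (-49.8) + 29.962 − 19.231 = 42.431 → 42.4°C

42.4°C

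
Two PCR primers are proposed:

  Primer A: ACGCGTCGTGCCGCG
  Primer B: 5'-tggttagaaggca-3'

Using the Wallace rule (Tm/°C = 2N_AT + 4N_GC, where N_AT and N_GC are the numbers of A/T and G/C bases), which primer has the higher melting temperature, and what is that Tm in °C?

Primer A, 54°C

Primer A: A+T=3, G+C=12 → Tm = 2(3)+4(12) = 54°C
Primer B: A+T=7, G+C=6 → Tm = 2(7)+4(6) = 38°C
54°C vs 38°C → primer A is higher.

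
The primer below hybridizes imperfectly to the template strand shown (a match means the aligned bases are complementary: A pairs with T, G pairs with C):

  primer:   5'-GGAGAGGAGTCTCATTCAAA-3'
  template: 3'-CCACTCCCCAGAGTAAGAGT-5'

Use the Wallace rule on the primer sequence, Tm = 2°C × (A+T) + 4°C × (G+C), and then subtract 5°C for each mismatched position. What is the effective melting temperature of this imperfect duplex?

Primer base counts: A=7, T=4, G=6, C=3 → A+T=11, G+C=9
Perfect-match Tm = 2(11) + 4(9) = 22 + 36 = 58°C
Mismatches (positions where the bases are not complementary): 4 (at positions 3, 8, 18, 19)
Effective Tm = 58 − 4×5 = 58 − 20 = 38°C

38°C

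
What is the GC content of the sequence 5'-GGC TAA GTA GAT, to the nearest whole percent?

Base counts: T=3, A=4, C=1, G=4
G+C = 4 + 1 = 5 out of 12 bases
%GC = 5/12 × 100 = 41.67% ≈ 42%

42%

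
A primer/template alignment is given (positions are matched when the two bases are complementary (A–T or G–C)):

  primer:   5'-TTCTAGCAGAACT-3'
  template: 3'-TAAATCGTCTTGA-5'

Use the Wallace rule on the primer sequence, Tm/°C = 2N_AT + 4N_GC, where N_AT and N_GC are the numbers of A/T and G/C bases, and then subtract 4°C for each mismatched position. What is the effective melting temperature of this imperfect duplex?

Primer base counts: A=4, T=4, G=2, C=3 → A+T=8, G+C=5
Perfect-match Tm = 2(8) + 4(5) = 16 + 20 = 36°C
Mismatches (positions where the bases are not complementary): 2 (at positions 1, 3)
Effective Tm = 36 − 2×4 = 36 − 8 = 28°C

28°C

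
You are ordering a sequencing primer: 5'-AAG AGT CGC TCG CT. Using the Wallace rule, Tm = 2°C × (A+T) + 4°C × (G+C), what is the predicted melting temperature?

44°C

C=4, A=3, G=4, T=3
A+T = 6, G+C = 8
Tm = 2(6) + 4(8) = 12 + 32 = 44°C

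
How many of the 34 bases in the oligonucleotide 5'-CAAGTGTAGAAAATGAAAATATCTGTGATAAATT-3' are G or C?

G=6, C=2, A=16, T=10
Total G or C: 6 + 2 = 8

8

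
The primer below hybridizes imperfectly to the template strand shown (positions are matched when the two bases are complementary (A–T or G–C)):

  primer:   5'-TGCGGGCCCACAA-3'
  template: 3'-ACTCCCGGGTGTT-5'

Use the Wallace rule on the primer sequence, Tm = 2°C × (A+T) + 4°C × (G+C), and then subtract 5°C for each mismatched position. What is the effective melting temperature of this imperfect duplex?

39°C

Primer base counts: A=3, T=1, G=4, C=5 → A+T=4, G+C=9
Perfect-match Tm = 2(4) + 4(9) = 8 + 36 = 44°C
Mismatches (positions where the bases are not complementary): 1 (at position 3)
Effective Tm = 44 − 1×5 = 44 − 5 = 39°C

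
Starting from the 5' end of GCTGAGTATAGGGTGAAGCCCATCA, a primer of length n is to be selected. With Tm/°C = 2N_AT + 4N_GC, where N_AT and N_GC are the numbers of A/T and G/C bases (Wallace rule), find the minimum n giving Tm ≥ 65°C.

n = 21

First 20 bases: GCTGAGTATAGGGTGAAGCC → Tm = 62°C (< 65°C)
First 21 bases: GCTGAGTATAGGGTGAAGCCC → Tm = 66°C (≥ 65°C)
Since every base adds ≥2°C, Tm only increases with n, so the threshold is first crossed at n = 21.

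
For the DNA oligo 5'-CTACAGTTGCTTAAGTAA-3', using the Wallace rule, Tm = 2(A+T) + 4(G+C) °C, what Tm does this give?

48°C

Scanning the sequence gives A=6, C=3, G=3, T=6.
AT pairs contribute 12, GC pairs contribute 6.
Tm = 4·6 + 2·12 = 24 + 24 = 48°C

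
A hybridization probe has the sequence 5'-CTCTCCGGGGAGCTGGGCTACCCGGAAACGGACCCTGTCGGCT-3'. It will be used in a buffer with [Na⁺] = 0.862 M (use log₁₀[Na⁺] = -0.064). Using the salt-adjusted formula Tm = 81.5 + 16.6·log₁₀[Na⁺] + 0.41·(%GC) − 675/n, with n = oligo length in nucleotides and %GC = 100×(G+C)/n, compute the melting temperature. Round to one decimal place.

Length n = 43. Base counts: T=7, G=15, A=6, C=15
G+C = 30, so %GC = 30/43 × 100 = 69.767%
Salt term: 16.6 × (-0.064) = -1.062
GC term: 0.41 × 69.767 = 28.604; length term: −675/43 = −15.698
Tm = 81.5 + (-1.062) + 28.604 − 15.698 = 93.344 → 93.3°C

93.3°C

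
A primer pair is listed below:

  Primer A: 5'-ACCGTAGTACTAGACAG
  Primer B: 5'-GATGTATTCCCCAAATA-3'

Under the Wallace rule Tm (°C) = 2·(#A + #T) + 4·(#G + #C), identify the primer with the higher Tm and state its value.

Primer A: A+T=9, G+C=8 → Tm = 2(9)+4(8) = 50°C
Primer B: A+T=11, G+C=6 → Tm = 2(11)+4(6) = 46°C
50°C vs 46°C → primer A is higher.

Primer A, 50°C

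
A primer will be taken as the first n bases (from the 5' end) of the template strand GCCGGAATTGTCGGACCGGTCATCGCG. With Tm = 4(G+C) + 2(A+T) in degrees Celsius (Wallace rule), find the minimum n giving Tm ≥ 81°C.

First 24 bases: GCCGGAATTGTCGGACCGGTCATC → Tm = 78°C (< 81°C)
First 25 bases: GCCGGAATTGTCGGACCGGTCATCG → Tm = 82°C (≥ 81°C)
Since every base adds ≥2°C, Tm only increases with n, so the threshold is first crossed at n = 25.

n = 25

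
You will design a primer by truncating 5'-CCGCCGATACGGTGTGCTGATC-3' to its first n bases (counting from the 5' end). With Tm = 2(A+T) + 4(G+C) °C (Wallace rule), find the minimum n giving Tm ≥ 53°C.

n = 16

First 15 bases: CCGCCGATACGGTGT → Tm = 50°C (< 53°C)
First 16 bases: CCGCCGATACGGTGTG → Tm = 54°C (≥ 53°C)
Each additional base adds 2°C (A/T) or 4°C (G/C), so Tm is non-decreasing in n; n = 16 is the first length to reach 53°C.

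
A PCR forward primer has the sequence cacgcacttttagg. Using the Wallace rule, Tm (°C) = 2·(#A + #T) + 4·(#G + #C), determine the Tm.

42°C

Counting bases: T=4, G=3, A=3, C=4
A+T = 7, G+C = 7
Tm = 4·7 + 2·7 = 28 + 14 = 42°C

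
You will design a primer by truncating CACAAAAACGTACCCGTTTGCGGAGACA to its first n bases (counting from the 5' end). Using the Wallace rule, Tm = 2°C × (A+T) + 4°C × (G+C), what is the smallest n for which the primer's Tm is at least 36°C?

First 12 bases: CACAAAAACGTA → Tm = 32°C (< 36°C)
First 13 bases: CACAAAAACGTAC → Tm = 36°C (≥ 36°C)
Each additional base adds 2°C (A/T) or 4°C (G/C), so Tm is non-decreasing in n; n = 13 is the first length to reach 36°C.

n = 13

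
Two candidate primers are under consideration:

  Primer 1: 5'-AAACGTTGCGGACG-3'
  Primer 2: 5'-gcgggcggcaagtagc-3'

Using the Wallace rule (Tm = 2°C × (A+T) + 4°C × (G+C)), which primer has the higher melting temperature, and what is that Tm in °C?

Primer 2, 56°C

Primer 1: A+T=6, G+C=8 → Tm = 2(6)+4(8) = 44°C
Primer 2: A+T=4, G+C=12 → Tm = 2(4)+4(12) = 56°C
44°C vs 56°C → primer 2 is higher.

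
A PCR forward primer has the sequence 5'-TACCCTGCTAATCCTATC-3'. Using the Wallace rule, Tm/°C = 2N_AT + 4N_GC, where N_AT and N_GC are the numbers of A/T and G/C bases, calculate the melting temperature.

52°C

Scanning the sequence gives G=1, C=7, A=4, T=6.
A+T = 10, G+C = 8
Tm = 2×10 + 4×8 = 52°C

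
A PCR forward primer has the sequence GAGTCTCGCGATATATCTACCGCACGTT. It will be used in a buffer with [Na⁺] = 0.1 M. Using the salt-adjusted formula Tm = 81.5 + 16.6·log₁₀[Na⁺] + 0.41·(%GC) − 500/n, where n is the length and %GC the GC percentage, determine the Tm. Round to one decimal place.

67.5°C

Length n = 28. Counting bases: G=6, C=8, T=8, A=6
G+C = 14, so %GC = 14/28 × 100 = 50%
Salt term: 16.6 × (-1) = -16.6
GC term: 0.41 × 50 = 20.5; length term: −500/28 = −17.857
Tm = 81.5 + (-16.6) + 20.5 − 17.857 = 67.543 → 67.5°C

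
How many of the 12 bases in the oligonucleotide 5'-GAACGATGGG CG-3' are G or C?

Counting bases: T=1, C=2, A=3, G=6
Total G or C: 6 + 2 = 8

8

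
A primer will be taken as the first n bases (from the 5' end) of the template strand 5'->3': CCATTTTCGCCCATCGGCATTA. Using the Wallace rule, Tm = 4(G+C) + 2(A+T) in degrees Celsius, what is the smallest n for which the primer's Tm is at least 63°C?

n = 21

First 20 bases: CCATTTTCGCCCATCGGCAT → Tm = 62°C (< 63°C)
First 21 bases: CCATTTTCGCCCATCGGCATT → Tm = 64°C (≥ 63°C)
Each additional base adds 2°C (A/T) or 4°C (G/C), so Tm is non-decreasing in n; n = 21 is the first length to reach 63°C.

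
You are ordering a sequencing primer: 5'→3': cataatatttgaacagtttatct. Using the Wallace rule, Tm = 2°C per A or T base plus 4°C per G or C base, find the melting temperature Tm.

56°C

Counting bases: A=8, C=3, T=10, G=2
AT pairs contribute 18, GC pairs contribute 5.
Tm = 2×18 + 4×5 = 56°C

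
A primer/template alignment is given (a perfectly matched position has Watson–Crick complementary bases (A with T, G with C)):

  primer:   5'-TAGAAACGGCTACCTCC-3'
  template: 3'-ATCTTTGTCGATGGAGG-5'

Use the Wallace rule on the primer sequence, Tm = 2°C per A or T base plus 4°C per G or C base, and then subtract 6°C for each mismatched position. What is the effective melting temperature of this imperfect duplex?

46°C

Primer base counts: A=5, T=3, G=3, C=6 → A+T=8, G+C=9
Perfect-match Tm = 2(8) + 4(9) = 16 + 36 = 52°C
Mismatches (positions where the bases are not complementary): 1 (at position 8)
Effective Tm = 52 − 1×6 = 52 − 6 = 46°C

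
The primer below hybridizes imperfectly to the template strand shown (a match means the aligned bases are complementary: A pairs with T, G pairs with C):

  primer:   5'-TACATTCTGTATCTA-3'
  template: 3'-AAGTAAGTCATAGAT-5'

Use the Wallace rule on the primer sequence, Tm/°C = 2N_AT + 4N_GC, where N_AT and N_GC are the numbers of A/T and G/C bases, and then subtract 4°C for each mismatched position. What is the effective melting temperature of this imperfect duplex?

Primer base counts: A=4, T=7, G=1, C=3 → A+T=11, G+C=4
Perfect-match Tm = 2(11) + 4(4) = 22 + 16 = 38°C
Mismatches (positions where the bases are not complementary): 2 (at positions 2, 8)
Effective Tm = 38 − 2×4 = 38 − 8 = 30°C

30°C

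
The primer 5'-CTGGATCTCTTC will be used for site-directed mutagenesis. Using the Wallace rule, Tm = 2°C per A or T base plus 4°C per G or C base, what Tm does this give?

36°C

G=2, C=4, A=1, T=5
AT pairs contribute 6, GC pairs contribute 6.
Tm = 2(6) + 4(6) = 12 + 24 = 36°C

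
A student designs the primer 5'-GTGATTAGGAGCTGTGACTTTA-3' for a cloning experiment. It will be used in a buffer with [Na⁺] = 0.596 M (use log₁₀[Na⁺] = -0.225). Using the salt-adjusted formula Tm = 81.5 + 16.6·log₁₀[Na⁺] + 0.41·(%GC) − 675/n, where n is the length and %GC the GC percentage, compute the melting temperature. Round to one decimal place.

Length n = 22. C=2, A=5, T=8, G=7
G+C = 9, so %GC = 9/22 × 100 = 40.909%
Salt term: 16.6 × (-0.225) = -3.735
GC term: 0.41 × 40.909 = 16.773; length term: −675/22 = −30.682
Tm = 81.5 + (-3.735) + 16.773 − 30.682 = 63.856 → 63.9°C

63.9°C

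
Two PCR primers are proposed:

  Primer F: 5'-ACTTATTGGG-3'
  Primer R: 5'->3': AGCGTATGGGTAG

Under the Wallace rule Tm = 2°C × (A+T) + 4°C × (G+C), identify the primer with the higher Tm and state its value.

Primer F: A+T=6, G+C=4 → Tm = 2(6)+4(4) = 28°C
Primer R: A+T=6, G+C=7 → Tm = 2(6)+4(7) = 40°C
28°C vs 40°C → primer R is higher.

Primer R, 40°C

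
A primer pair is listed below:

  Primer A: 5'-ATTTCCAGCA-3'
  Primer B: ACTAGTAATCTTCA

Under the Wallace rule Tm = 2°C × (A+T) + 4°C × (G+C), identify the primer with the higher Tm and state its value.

Primer A: A+T=6, G+C=4 → Tm = 2(6)+4(4) = 28°C
Primer B: A+T=10, G+C=4 → Tm = 2(10)+4(4) = 36°C
28°C vs 36°C → primer B is higher.

Primer B, 36°C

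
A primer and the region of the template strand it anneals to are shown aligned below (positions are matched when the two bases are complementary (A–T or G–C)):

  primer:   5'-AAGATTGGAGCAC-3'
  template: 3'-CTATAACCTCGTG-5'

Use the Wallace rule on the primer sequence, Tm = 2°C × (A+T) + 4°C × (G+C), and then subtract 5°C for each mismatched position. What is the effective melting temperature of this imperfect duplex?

Primer base counts: A=5, T=2, G=4, C=2 → A+T=7, G+C=6
Perfect-match Tm = 2(7) + 4(6) = 14 + 24 = 38°C
Mismatches (positions where the bases are not complementary): 2 (at positions 1, 3)
Effective Tm = 38 − 2×5 = 38 − 10 = 28°C

28°C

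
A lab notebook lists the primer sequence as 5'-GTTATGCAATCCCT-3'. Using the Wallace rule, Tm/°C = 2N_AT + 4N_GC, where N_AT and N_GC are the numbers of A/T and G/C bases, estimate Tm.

40°C

Counting bases: G=2, C=4, A=3, T=5
So N_AT = 8 and N_GC = 6.
Tm = 2(8) + 4(6) = 16 + 24 = 40°C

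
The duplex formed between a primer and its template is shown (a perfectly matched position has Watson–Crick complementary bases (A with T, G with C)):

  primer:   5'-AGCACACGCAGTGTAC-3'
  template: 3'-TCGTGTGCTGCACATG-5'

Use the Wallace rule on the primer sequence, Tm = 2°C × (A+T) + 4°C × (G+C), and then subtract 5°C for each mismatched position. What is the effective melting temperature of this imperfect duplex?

Primer base counts: A=5, T=2, G=4, C=5 → A+T=7, G+C=9
Perfect-match Tm = 2(7) + 4(9) = 14 + 36 = 50°C
Mismatches (positions where the bases are not complementary): 2 (at positions 9, 10)
Effective Tm = 50 − 2×5 = 50 − 10 = 40°C

40°C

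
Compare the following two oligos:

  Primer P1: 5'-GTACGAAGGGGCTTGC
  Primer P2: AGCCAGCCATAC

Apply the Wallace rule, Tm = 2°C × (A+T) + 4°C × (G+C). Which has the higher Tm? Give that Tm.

Primer P1: A+T=6, G+C=10 → Tm = 2(6)+4(10) = 52°C
Primer P2: A+T=5, G+C=7 → Tm = 2(5)+4(7) = 38°C
52°C vs 38°C → primer P1 is higher.

Primer P1, 52°C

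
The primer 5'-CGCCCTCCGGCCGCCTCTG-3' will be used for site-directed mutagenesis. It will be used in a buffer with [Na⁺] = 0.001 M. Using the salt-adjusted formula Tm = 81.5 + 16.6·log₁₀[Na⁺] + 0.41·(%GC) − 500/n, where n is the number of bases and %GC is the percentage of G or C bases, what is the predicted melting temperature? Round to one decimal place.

Length n = 19. T=3, A=0, C=11, G=5
G+C = 16, so %GC = 16/19 × 100 = 84.211%
Salt term: 16.6 × (-3) = -49.8
GC term: 0.41 × 84.211 = 34.527; length term: −500/19 = −26.316
Tm = 81.5 + (-49.8) + 34.527 − 26.316 = 39.911 → 39.9°C

39.9°C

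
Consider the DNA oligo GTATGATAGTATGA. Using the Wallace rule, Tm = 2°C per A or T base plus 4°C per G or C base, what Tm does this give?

Scanning the sequence gives C=0, G=4, A=5, T=5.
A+T = 10, G+C = 4
Tm = 2(10) + 4(4) = 20 + 16 = 36°C

36°C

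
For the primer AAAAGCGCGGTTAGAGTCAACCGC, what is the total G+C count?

C=6, T=3, A=8, G=7
Total G or C: 7 + 6 = 13

13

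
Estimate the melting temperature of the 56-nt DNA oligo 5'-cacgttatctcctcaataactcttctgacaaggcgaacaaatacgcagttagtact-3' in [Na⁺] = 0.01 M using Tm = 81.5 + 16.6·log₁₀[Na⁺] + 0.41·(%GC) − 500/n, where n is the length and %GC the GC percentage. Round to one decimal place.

Length n = 56. Base counts: A=18, C=15, G=8, T=15
G+C = 23, so %GC = 23/56 × 100 = 41.071%
Salt term: 16.6 × (-2) = -33.2
GC term: 0.41 × 41.071 = 16.839; length term: −500/56 = −8.929
Tm = 81.5 + (-33.2) + 16.839 − 8.929 = 56.21 → 56.2°C

56.2°C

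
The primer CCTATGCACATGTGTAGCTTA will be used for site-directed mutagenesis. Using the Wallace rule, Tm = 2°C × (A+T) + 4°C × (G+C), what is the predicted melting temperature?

Counting bases: A=5, C=5, T=7, G=4
A+T = 12, G+C = 9
Tm = 4·9 + 2·12 = 36 + 24 = 60°C

60°C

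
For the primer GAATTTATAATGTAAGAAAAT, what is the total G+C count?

A=11, T=7, C=0, G=3
Total G or C: 3 + 0 = 3

3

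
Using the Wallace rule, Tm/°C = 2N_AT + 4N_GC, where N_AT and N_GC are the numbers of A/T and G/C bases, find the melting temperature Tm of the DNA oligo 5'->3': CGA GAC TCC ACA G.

42°C

G=3, A=4, C=5, T=1
AT pairs contribute 5, GC pairs contribute 8.
Tm = 2×5 + 4×8 = 42°C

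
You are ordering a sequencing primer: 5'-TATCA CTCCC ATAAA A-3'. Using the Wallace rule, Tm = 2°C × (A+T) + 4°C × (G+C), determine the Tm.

42°C

Base counts: A=7, T=4, G=0, C=5
So N_AT = 11 and N_GC = 5.
Tm = 2(11) + 4(5) = 22 + 20 = 42°C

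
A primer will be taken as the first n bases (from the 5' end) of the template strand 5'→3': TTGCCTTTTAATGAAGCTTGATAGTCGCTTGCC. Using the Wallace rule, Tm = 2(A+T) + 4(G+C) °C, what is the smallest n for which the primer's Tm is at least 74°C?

First 26 bases: TTGCCTTTTAATGAAGCTTGATAGTC → Tm = 70°C (< 74°C)
First 27 bases: TTGCCTTTTAATGAAGCTTGATAGTCG → Tm = 74°C (≥ 74°C)
Each additional base adds 2°C (A/T) or 4°C (G/C), so Tm is non-decreasing in n; n = 27 is the first length to reach 74°C.

n = 27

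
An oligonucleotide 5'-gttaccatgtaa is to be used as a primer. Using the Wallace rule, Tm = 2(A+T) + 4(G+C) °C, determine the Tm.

Base counts: G=2, T=4, C=2, A=4
So N_AT = 8 and N_GC = 4.
Tm = 4·4 + 2·8 = 16 + 16 = 32°C

32°C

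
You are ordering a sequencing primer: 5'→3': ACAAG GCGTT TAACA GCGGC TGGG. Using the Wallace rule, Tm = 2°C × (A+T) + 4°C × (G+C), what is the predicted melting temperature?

76°C

Scanning the sequence gives G=9, T=4, C=5, A=6.
AT pairs contribute 10, GC pairs contribute 14.
Tm = 2×10 + 4×14 = 76°C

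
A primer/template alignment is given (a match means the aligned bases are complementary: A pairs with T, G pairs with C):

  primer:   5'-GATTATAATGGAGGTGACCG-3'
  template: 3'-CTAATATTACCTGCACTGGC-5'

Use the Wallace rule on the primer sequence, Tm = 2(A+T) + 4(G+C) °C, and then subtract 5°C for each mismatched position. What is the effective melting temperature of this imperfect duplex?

53°C

Primer base counts: A=6, T=5, G=7, C=2 → A+T=11, G+C=9
Perfect-match Tm = 2(11) + 4(9) = 22 + 36 = 58°C
Mismatches (positions where the bases are not complementary): 1 (at position 13)
Effective Tm = 58 − 1×5 = 58 − 5 = 53°C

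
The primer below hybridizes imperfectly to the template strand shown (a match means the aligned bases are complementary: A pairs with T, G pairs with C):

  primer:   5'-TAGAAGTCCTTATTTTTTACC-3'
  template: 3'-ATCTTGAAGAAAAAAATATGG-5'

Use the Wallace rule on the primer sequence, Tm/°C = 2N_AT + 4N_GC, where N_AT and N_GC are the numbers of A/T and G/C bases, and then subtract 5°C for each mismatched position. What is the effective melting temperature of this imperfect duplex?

Primer base counts: A=5, T=10, G=2, C=4 → A+T=15, G+C=6
Perfect-match Tm = 2(15) + 4(6) = 30 + 24 = 54°C
Mismatches (positions where the bases are not complementary): 4 (at positions 6, 8, 12, 17)
Effective Tm = 54 − 4×5 = 54 − 20 = 34°C

34°C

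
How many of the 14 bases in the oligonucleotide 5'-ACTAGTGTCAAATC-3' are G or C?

Counting bases: G=2, A=5, T=4, C=3
Total G or C: 2 + 3 = 5

5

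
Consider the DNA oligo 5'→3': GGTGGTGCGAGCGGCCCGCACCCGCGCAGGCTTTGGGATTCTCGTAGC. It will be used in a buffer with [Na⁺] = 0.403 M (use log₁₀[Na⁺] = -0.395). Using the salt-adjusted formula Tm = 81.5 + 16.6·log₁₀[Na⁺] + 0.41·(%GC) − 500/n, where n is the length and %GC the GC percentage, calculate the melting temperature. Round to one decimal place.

93.6°C

Length n = 48. Base counts: A=5, C=15, G=19, T=9
G+C = 34, so %GC = 34/48 × 100 = 70.833%
Salt term: 16.6 × (-0.395) = -6.557
GC term: 0.41 × 70.833 = 29.042; length term: −500/48 = −10.417
Tm = 81.5 + (-6.557) + 29.042 − 10.417 = 93.568 → 93.6°C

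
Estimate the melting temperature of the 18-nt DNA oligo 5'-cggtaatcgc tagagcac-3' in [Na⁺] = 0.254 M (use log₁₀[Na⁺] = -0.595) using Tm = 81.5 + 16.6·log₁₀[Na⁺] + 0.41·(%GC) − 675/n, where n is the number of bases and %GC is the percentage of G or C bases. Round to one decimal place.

Length n = 18. Scanning the sequence gives C=5, A=5, T=3, G=5.
G+C = 10, so %GC = 10/18 × 100 = 55.556%
Salt term: 16.6 × (-0.595) = -9.877
GC term: 0.41 × 55.556 = 22.778; length term: −675/18 = −37.5
Tm = 81.5 + (-9.877) + 22.778 − 37.5 = 56.901 → 56.9°C

56.9°C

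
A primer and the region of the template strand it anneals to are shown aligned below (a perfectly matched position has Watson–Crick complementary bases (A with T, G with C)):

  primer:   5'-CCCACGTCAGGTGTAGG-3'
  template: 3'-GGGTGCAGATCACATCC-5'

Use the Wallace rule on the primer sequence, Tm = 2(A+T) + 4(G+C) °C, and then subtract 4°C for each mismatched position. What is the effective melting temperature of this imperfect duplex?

Primer base counts: A=3, T=3, G=6, C=5 → A+T=6, G+C=11
Perfect-match Tm = 2(6) + 4(11) = 12 + 44 = 56°C
Mismatches (positions where the bases are not complementary): 2 (at positions 9, 10)
Effective Tm = 56 − 2×4 = 56 − 8 = 48°C

48°C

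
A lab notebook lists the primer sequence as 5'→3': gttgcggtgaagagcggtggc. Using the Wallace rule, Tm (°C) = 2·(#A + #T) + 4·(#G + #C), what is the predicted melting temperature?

Scanning the sequence gives A=3, G=11, C=3, T=4.
So N_AT = 7 and N_GC = 14.
Tm = 2(7) + 4(14) = 14 + 56 = 70°C

70°C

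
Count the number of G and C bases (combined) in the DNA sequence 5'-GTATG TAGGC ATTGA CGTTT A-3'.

Scanning the sequence gives T=8, C=2, G=6, A=5.
Total G or C: 6 + 2 = 8

8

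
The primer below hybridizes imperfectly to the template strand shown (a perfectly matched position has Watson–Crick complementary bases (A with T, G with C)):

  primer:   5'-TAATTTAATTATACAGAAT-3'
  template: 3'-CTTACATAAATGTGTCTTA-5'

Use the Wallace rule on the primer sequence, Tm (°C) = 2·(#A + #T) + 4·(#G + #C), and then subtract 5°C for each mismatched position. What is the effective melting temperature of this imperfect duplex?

22°C

Primer base counts: A=9, T=8, G=1, C=1 → A+T=17, G+C=2
Perfect-match Tm = 2(17) + 4(2) = 34 + 8 = 42°C
Mismatches (positions where the bases are not complementary): 4 (at positions 1, 5, 8, 12)
Effective Tm = 42 − 4×5 = 42 − 20 = 22°C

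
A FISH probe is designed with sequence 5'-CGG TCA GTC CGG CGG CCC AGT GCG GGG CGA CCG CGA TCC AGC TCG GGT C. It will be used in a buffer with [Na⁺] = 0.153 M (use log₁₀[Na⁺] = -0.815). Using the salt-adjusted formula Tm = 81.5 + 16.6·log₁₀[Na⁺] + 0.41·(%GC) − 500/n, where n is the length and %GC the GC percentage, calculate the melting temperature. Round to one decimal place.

89.6°C

Length n = 49. Counting bases: G=20, A=5, T=6, C=18
G+C = 38, so %GC = 38/49 × 100 = 77.551%
Salt term: 16.6 × (-0.815) = -13.529
GC term: 0.41 × 77.551 = 31.796; length term: −500/49 = −10.204
Tm = 81.5 + (-13.529) + 31.796 − 10.204 = 89.563 → 89.6°C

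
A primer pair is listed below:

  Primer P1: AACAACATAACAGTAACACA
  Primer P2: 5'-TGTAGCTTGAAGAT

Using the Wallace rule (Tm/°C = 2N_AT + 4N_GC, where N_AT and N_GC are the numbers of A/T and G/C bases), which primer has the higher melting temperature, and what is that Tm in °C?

Primer P1, 52°C

Primer P1: A+T=14, G+C=6 → Tm = 2(14)+4(6) = 52°C
Primer P2: A+T=9, G+C=5 → Tm = 2(9)+4(5) = 38°C
52°C vs 38°C → primer P1 is higher.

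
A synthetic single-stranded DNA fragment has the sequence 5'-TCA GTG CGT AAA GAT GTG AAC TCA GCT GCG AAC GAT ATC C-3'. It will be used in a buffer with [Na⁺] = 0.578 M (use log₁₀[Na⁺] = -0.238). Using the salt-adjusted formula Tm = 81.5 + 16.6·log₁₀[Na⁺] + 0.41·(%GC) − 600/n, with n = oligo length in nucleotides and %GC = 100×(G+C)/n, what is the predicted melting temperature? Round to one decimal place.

Length n = 40. Base counts: C=9, A=12, T=9, G=10
G+C = 19, so %GC = 19/40 × 100 = 47.5%
Salt term: 16.6 × (-0.238) = -3.951
GC term: 0.41 × 47.5 = 19.475; length term: −600/40 = −15
Tm = 81.5 + (-3.951) + 19.475 − 15 = 82.024 → 82.0°C

82.0°C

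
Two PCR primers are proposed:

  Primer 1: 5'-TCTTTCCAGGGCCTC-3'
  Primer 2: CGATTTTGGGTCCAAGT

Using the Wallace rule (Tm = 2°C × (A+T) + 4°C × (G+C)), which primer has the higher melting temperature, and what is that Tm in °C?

Primer 2, 50°C

Primer 1: A+T=6, G+C=9 → Tm = 2(6)+4(9) = 48°C
Primer 2: A+T=9, G+C=8 → Tm = 2(9)+4(8) = 50°C
48°C vs 50°C → primer 2 is higher.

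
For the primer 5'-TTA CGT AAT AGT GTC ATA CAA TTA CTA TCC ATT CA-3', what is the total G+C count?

10

Counting bases: G=3, A=12, T=13, C=7
G+C = 3 + 7 = 10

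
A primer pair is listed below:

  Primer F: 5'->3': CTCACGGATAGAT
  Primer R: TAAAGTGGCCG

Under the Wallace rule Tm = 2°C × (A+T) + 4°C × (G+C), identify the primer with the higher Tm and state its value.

Primer F: A+T=7, G+C=6 → Tm = 2(7)+4(6) = 38°C
Primer R: A+T=5, G+C=6 → Tm = 2(5)+4(6) = 34°C
38°C vs 34°C → primer F is higher.

Primer F, 38°C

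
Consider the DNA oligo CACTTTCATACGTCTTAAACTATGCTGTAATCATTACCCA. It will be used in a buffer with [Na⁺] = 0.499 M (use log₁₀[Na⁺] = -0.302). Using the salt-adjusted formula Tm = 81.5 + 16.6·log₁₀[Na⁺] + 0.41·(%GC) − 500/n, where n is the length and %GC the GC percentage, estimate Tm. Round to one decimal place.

Length n = 40. T=14, C=11, G=3, A=12
G+C = 14, so %GC = 14/40 × 100 = 35%
Salt term: 16.6 × (-0.302) = -5.013
GC term: 0.41 × 35 = 14.35; length term: −500/40 = −12.5
Tm = 81.5 + (-5.013) + 14.35 − 12.5 = 78.337 → 78.3°C

78.3°C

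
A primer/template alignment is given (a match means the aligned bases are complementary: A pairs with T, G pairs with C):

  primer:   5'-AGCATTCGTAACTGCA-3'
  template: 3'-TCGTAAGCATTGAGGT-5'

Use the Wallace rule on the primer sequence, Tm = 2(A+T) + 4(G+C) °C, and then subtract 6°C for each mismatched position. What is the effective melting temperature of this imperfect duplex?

Primer base counts: A=5, T=4, G=3, C=4 → A+T=9, G+C=7
Perfect-match Tm = 2(9) + 4(7) = 18 + 28 = 46°C
Mismatches (positions where the bases are not complementary): 1 (at position 14)
Effective Tm = 46 − 1×6 = 46 − 6 = 40°C

40°C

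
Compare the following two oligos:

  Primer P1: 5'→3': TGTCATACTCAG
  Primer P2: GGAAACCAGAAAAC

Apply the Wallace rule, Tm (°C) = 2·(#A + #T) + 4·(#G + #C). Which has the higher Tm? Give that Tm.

Primer P2, 40°C

Primer P1: A+T=7, G+C=5 → Tm = 2(7)+4(5) = 34°C
Primer P2: A+T=8, G+C=6 → Tm = 2(8)+4(6) = 40°C
34°C vs 40°C → primer P2 is higher.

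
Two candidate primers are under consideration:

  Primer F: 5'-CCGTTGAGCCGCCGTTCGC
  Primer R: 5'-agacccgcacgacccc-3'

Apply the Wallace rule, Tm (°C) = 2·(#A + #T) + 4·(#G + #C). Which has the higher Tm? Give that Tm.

Primer F, 66°C

Primer F: A+T=5, G+C=14 → Tm = 2(5)+4(14) = 66°C
Primer R: A+T=4, G+C=12 → Tm = 2(4)+4(12) = 56°C
66°C vs 56°C → primer F is higher.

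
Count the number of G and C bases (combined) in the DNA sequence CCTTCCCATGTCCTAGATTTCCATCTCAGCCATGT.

17

Scanning the sequence gives A=6, G=4, C=13, T=12.
Total G or C: 4 + 13 = 17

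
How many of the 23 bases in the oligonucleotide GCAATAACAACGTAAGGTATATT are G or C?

7

Scanning the sequence gives T=6, C=3, G=4, A=10.
Total G or C: 4 + 3 = 7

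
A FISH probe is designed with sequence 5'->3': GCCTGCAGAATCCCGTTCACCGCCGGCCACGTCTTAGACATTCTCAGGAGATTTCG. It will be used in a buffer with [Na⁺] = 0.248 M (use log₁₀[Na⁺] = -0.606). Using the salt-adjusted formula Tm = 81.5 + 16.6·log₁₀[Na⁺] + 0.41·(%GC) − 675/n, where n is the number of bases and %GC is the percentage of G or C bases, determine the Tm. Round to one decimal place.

Length n = 56. Base counts: A=11, T=13, G=13, C=19
G+C = 32, so %GC = 32/56 × 100 = 57.143%
Salt term: 16.6 × (-0.606) = -10.06
GC term: 0.41 × 57.143 = 23.429; length term: −675/56 = −12.054
Tm = 81.5 + (-10.06) + 23.429 − 12.054 = 82.815 → 82.8°C

82.8°C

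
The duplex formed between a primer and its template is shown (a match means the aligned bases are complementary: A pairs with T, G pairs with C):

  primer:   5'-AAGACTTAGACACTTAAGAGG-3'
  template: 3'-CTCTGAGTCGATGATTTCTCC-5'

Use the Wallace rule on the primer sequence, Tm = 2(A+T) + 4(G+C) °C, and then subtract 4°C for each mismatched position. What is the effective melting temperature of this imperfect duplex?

Primer base counts: A=9, T=4, G=5, C=3 → A+T=13, G+C=8
Perfect-match Tm = 2(13) + 4(8) = 26 + 32 = 58°C
Mismatches (positions where the bases are not complementary): 5 (at positions 1, 7, 10, 11, 15)
Effective Tm = 58 − 5×4 = 58 − 20 = 38°C

38°C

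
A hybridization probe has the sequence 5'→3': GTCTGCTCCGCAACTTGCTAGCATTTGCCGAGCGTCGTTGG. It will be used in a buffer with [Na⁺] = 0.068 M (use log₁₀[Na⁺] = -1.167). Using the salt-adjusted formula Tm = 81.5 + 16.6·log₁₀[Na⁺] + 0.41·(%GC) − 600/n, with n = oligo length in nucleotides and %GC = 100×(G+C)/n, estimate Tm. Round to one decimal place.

Length n = 41. Base counts: C=12, T=12, G=12, A=5
G+C = 24, so %GC = 24/41 × 100 = 58.537%
Salt term: 16.6 × (-1.167) = -19.372
GC term: 0.41 × 58.537 = 24; length term: −600/41 = −14.634
Tm = 81.5 + (-19.372) + 24 − 14.634 = 71.494 → 71.5°C

71.5°C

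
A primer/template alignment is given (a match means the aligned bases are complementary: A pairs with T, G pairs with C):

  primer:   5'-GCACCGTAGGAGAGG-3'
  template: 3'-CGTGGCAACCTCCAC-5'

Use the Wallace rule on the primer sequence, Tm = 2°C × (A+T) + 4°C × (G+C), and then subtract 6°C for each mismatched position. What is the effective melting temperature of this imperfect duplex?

32°C

Primer base counts: A=4, T=1, G=7, C=3 → A+T=5, G+C=10
Perfect-match Tm = 2(5) + 4(10) = 10 + 40 = 50°C
Mismatches (positions where the bases are not complementary): 3 (at positions 8, 13, 14)
Effective Tm = 50 − 3×6 = 50 − 18 = 32°C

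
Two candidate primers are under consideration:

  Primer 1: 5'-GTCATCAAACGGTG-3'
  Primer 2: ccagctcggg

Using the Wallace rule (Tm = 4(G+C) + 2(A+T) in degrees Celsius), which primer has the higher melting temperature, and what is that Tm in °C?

Primer 1: A+T=7, G+C=7 → Tm = 2(7)+4(7) = 42°C
Primer 2: A+T=2, G+C=8 → Tm = 2(2)+4(8) = 36°C
42°C vs 36°C → primer 1 is higher.

Primer 1, 42°C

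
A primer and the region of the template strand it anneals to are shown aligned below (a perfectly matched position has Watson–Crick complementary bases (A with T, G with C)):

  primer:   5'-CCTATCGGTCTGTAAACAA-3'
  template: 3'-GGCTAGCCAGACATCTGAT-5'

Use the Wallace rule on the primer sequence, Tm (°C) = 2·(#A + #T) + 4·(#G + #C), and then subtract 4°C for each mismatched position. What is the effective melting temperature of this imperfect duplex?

Primer base counts: A=6, T=5, G=3, C=5 → A+T=11, G+C=8
Perfect-match Tm = 2(11) + 4(8) = 22 + 32 = 54°C
Mismatches (positions where the bases are not complementary): 3 (at positions 3, 15, 18)
Effective Tm = 54 − 3×4 = 54 − 12 = 42°C

42°C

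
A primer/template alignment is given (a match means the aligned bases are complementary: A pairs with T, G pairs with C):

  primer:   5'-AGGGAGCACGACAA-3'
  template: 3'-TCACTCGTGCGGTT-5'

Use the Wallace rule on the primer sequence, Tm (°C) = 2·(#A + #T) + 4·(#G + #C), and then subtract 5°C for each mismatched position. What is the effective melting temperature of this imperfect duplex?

34°C

Primer base counts: A=6, T=0, G=5, C=3 → A+T=6, G+C=8
Perfect-match Tm = 2(6) + 4(8) = 12 + 32 = 44°C
Mismatches (positions where the bases are not complementary): 2 (at positions 3, 11)
Effective Tm = 44 − 2×5 = 44 − 10 = 34°C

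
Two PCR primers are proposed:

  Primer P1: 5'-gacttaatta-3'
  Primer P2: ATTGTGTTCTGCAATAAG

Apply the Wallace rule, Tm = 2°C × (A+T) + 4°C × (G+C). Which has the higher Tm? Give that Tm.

Primer P2, 48°C

Primer P1: A+T=8, G+C=2 → Tm = 2(8)+4(2) = 24°C
Primer P2: A+T=12, G+C=6 → Tm = 2(12)+4(6) = 48°C
24°C vs 48°C → primer P2 is higher.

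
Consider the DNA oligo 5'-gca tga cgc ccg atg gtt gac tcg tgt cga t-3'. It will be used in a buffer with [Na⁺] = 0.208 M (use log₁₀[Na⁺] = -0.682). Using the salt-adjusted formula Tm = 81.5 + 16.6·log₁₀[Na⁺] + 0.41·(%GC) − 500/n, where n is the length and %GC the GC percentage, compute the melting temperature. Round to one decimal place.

Length n = 31. G=10, A=5, T=8, C=8
G+C = 18, so %GC = 18/31 × 100 = 58.065%
Salt term: 16.6 × (-0.682) = -11.321
GC term: 0.41 × 58.065 = 23.807; length term: −500/31 = −16.129
Tm = 81.5 + (-11.321) + 23.807 − 16.129 = 77.857 → 77.9°C

77.9°C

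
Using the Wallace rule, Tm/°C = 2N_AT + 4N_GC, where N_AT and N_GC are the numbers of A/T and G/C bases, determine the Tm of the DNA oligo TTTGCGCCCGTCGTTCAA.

Base counts: A=2, G=4, T=6, C=6
AT pairs contribute 8, GC pairs contribute 10.
Tm = 4·10 + 2·8 = 40 + 16 = 56°C

56°C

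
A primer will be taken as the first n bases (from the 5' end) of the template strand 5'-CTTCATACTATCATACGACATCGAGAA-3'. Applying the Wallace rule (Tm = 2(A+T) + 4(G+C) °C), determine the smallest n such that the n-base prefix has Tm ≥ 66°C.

n = 24

First 23 bases: CTTCATACTATCATACGACATCG → Tm = 64°C (< 66°C)
First 24 bases: CTTCATACTATCATACGACATCGA → Tm = 66°C (≥ 66°C)
Each additional base adds 2°C (A/T) or 4°C (G/C), so Tm is non-decreasing in n; n = 24 is the first length to reach 66°C.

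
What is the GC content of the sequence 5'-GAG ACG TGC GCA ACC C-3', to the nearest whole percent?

Counting bases: A=4, G=5, T=1, C=6
G+C = 5 + 6 = 11 out of 16 bases
%GC = 11/16 × 100 = 68.75% ≈ 69%

69%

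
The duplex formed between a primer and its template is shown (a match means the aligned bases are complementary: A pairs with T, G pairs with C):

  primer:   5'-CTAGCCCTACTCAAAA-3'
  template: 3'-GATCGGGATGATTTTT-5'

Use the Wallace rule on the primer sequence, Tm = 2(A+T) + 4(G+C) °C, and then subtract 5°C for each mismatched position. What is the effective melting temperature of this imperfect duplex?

Primer base counts: A=6, T=3, G=1, C=6 → A+T=9, G+C=7
Perfect-match Tm = 2(9) + 4(7) = 18 + 28 = 46°C
Mismatches (positions where the bases are not complementary): 1 (at position 12)
Effective Tm = 46 − 1×5 = 46 − 5 = 41°C

41°C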